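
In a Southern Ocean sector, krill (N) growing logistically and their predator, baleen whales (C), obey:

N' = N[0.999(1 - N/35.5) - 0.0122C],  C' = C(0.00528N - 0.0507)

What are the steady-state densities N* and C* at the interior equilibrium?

From dC/dt = 0 with C > 0: 0.00528N* = 0.0507, so N* = 9.6.
Substitute into dN/dt = 0: 0.999(1 - 9.6/35.5) = 0.0122C*.
The bracket is 0.73, giving C* = 0.729/0.0122 = 59.7.

N* ≈ 9.6, C* ≈ 59.7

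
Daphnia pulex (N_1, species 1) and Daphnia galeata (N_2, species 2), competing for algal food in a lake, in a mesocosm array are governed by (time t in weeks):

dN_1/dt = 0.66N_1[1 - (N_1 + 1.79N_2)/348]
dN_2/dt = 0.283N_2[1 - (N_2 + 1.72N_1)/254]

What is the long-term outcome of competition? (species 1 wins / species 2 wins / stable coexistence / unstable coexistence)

Compare the nullcline intercepts: K1/α12 = 348/1.79 = 194 < K2 = 254; K2/α21 = 254/1.72 = 148 < K1 = 348.
Since both are reversed, neither can invade when rare; the interior point is a saddle.

unstable coexistence (outcome depends on initial conditions)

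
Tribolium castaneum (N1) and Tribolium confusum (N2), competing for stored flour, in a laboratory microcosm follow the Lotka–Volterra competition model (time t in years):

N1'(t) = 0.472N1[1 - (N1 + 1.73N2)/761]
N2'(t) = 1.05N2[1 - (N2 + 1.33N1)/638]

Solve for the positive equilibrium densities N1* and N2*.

N1* ≈ 263, N2* ≈ 288

Setting both brackets to zero gives the nullclines N1 + 1.73N2 = 761 and 1.33N1 + N2 = 638.
Substituting N2 = 638 - 1.33N1 into the first: N1(1 - 1.73·1.33) = 761 - 1.73·638.
So N1* = -343/-1.3 = 263, and then N2* = 638 - 1.33·263 = 288.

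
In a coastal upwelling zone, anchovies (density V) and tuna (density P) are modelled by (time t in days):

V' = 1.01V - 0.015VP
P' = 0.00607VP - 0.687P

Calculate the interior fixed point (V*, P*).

Set dP/dt = 0 with P > 0: 0.00607V - 0.687 = 0, so V* = 0.687/0.00607 = 113.
Set dV/dt = 0 with V > 0: 1.01 - 0.015P = 0, so P* = 1.01/0.015 = 67.3.

V* ≈ 113, P* ≈ 67.3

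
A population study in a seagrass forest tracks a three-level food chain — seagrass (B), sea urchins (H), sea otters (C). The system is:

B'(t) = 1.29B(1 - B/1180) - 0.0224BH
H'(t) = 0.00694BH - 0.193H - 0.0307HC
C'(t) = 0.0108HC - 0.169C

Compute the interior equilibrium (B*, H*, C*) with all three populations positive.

From dC/dt = 0: 0.0108H* = 0.169, so H* = 15.6.
From dB/dt = 0: 1.29(1 - B*/1180) = 0.0224·15.6, giving B* = 1180·(1 - 0.272) = 859.
From dH/dt = 0: 0.00694·859 - 0.193 = 0.0307C*, so C* = 5.77/0.0307 = 188.

B* ≈ 859, H* ≈ 15.6, C* ≈ 188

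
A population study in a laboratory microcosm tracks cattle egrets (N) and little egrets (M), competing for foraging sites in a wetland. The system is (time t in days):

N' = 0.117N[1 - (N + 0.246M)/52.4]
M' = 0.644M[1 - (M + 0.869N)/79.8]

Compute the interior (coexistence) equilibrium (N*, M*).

Setting both brackets to zero gives the nullclines N + 0.246M = 52.4 and 0.869N + M = 79.8.
Substituting M = 79.8 - 0.869N into the first: N(1 - 0.246·0.869) = 52.4 - 0.246·79.8.
So N* = 32.8/0.786 = 41.7, and then M* = 79.8 - 0.869·41.7 = 43.6.

N* ≈ 41.7, M* ≈ 43.6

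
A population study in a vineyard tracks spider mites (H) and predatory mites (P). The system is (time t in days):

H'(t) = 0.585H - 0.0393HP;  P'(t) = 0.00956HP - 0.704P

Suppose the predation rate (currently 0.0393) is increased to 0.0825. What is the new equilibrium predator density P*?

P* ≈ 7.09

At the interior fixed point, setting dH/dt = 0 with H > 0 fixes P* = (prey growth rate)/(HP coefficient) — independent of the other coefficients.
With the change, P* = 0.585/0.0825 = 7.09; it falls from 14.9.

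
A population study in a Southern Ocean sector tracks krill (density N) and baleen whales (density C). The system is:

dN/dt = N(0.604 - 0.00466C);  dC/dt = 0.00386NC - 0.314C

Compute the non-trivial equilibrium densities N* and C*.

N* ≈ 81.3, C* ≈ 130

Set dC/dt = 0 with C > 0: 0.00386N - 0.314 = 0, so N* = 0.314/0.00386 = 81.3.
Set dN/dt = 0 with N > 0: 0.604 - 0.00466C = 0, so C* = 0.604/0.00466 = 130.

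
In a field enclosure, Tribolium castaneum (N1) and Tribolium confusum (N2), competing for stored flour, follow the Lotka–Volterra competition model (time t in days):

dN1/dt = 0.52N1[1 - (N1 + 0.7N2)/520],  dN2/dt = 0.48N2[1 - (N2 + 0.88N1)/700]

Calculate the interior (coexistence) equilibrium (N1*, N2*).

N1* ≈ 78.1, N2* ≈ 631

Setting both brackets to zero gives the nullclines N1 + 0.7N2 = 520 and 0.88N1 + N2 = 700.
Substituting N2 = 700 - 0.88N1 into the first: N1(1 - 0.7·0.88) = 520 - 0.7·700.
So N1* = 30/0.384 = 78.1, and then N2* = 700 - 0.88·78.1 = 631.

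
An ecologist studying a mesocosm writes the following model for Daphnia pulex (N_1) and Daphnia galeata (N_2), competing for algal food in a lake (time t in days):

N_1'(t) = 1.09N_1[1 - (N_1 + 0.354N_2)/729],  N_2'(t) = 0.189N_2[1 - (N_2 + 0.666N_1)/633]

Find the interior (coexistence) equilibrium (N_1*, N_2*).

N_1* ≈ 661, N_2* ≈ 193

Setting both brackets to zero gives the nullclines N_1 + 0.354N_2 = 729 and 0.666N_1 + N_2 = 633.
Substituting N_2 = 633 - 0.666N_1 into the first: N_1(1 - 0.354·0.666) = 729 - 0.354·633.
So N_1* = 505/0.764 = 661, and then N_2* = 633 - 0.666·661 = 193.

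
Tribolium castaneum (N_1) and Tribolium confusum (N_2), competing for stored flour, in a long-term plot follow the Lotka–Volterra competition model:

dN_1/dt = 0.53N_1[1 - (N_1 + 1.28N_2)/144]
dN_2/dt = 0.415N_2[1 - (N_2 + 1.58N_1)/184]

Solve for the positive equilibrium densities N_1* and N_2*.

N_1* ≈ 89.5, N_2* ≈ 42.6

Setting both brackets to zero gives the nullclines N_1 + 1.28N_2 = 144 and 1.58N_1 + N_2 = 184.
Substituting N_2 = 184 - 1.58N_1 into the first: N_1(1 - 1.28·1.58) = 144 - 1.28·184.
So N_1* = -91.5/-1.02 = 89.5, and then N_2* = 184 - 1.58·89.5 = 42.6.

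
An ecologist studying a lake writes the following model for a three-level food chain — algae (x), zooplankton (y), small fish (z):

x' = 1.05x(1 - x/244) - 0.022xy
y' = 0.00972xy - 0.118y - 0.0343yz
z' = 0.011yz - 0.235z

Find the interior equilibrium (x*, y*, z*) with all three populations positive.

x* ≈ 135, y* ≈ 21.4, z* ≈ 34.8

From dz/dt = 0: 0.011y* = 0.235, so y* = 21.4.
From dx/dt = 0: 1.05(1 - x*/244) = 0.022·21.4, giving x* = 244·(1 - 0.448) = 135.
From dy/dt = 0: 0.00972·135 - 0.118 = 0.0343z*, so z* = 1.19/0.0343 = 34.8.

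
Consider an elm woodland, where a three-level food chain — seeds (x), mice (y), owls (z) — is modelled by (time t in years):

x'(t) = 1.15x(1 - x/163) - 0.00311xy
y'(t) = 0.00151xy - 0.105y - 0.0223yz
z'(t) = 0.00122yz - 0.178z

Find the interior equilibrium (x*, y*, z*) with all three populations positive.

From dz/dt = 0: 0.00122y* = 0.178, so y* = 146.
From dx/dt = 0: 1.15(1 - x*/163) = 0.00311·146, giving x* = 163·(1 - 0.395) = 98.7.
From dy/dt = 0: 0.00151·98.7 - 0.105 = 0.0223z*, so z* = 0.044/0.0223 = 1.97.

x* ≈ 98.7, y* ≈ 146, z* ≈ 1.97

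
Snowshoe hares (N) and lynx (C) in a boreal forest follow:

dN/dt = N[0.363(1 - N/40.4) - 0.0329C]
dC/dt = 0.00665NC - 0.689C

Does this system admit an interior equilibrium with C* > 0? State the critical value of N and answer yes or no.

Threshold N = 104; K < 104, so no, the predator goes extinct.

The predator equation gives dC/dt > 0 only when N > 0.689/0.00665 = 104.
Without the predator, N → K = 40.4. Since 40.4 < 104, the predator cannot invade.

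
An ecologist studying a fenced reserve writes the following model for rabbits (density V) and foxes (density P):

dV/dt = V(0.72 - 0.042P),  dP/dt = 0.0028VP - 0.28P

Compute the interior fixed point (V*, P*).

Set dP/dt = 0 with P > 0: 0.0028V - 0.28 = 0, so V* = 0.28/0.0028 = 100.
Set dV/dt = 0 with V > 0: 0.72 - 0.042P = 0, so P* = 0.72/0.042 = 17.1.

V* ≈ 100, P* ≈ 17.1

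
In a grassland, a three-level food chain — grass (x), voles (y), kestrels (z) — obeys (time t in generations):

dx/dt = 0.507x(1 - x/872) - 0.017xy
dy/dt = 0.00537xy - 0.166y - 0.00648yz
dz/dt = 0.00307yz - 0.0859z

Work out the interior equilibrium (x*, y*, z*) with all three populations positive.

From dz/dt = 0: 0.00307y* = 0.0859, so y* = 28.
From dx/dt = 0: 0.507(1 - x*/872) = 0.017·28, giving x* = 872·(1 - 0.938) = 53.9.
From dy/dt = 0: 0.00537·53.9 - 0.166 = 0.00648z*, so z* = 0.123/0.00648 = 19.

x* ≈ 53.9, y* ≈ 28, z* ≈ 19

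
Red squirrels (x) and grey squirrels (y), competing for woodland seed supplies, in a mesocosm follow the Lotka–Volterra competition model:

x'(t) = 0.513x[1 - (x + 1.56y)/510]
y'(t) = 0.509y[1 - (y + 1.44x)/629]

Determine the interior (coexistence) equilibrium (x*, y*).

Setting both brackets to zero gives the nullclines x + 1.56y = 510 and 1.44x + y = 629.
Substituting y = 629 - 1.44x into the first: x(1 - 1.56·1.44) = 510 - 1.56·629.
So x* = -471/-1.25 = 378, and then y* = 629 - 1.44·378 = 84.6.

x* ≈ 378, y* ≈ 84.6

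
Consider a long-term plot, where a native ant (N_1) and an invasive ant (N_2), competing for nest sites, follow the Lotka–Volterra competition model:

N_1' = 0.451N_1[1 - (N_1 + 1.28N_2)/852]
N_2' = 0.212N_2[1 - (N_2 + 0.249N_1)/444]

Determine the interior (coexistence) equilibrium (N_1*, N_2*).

Setting both brackets to zero gives the nullclines N_1 + 1.28N_2 = 852 and 0.249N_1 + N_2 = 444.
Substituting N_2 = 444 - 0.249N_1 into the first: N_1(1 - 1.28·0.249) = 852 - 1.28·444.
So N_1* = 284/0.681 = 416, and then N_2* = 444 - 0.249·416 = 340.

N_1* ≈ 416, N_2* ≈ 340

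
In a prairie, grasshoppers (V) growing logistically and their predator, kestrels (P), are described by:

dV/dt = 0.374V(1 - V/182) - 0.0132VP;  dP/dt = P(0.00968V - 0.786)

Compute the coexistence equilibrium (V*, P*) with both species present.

From dP/dt = 0 with P > 0: 0.00968V* = 0.786, so V* = 81.2.
Substitute into dV/dt = 0: 0.374(1 - 81.2/182) = 0.0132P*.
The bracket is 0.554, giving P* = 0.207/0.0132 = 15.7.

V* ≈ 81.2, P* ≈ 15.7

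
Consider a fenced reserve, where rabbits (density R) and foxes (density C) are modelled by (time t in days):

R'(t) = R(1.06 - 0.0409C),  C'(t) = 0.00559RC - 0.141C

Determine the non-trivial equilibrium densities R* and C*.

Set dC/dt = 0 with C > 0: 0.00559R - 0.141 = 0, so R* = 0.141/0.00559 = 25.2.
Set dR/dt = 0 with R > 0: 1.06 - 0.0409C = 0, so C* = 1.06/0.0409 = 25.9.

R* ≈ 25.2, C* ≈ 25.9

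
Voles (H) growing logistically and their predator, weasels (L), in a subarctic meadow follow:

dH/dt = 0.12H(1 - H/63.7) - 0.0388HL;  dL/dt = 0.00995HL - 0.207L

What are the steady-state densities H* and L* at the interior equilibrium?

H* ≈ 20.8, L* ≈ 2.08

From dL/dt = 0 with L > 0: 0.00995H* = 0.207, so H* = 20.8.
Substitute into dH/dt = 0: 0.12(1 - 20.8/63.7) = 0.0388L*.
The bracket is 0.673, giving L* = 0.0808/0.0388 = 2.08.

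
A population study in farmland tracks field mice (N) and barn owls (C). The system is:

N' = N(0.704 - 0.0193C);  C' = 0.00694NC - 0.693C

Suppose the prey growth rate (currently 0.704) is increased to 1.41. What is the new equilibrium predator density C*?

At the interior fixed point, setting dN/dt = 0 with N > 0 fixes C* = (prey growth rate)/(NC coefficient) — independent of the other coefficients.
With the change, C* = 1.41/0.0193 = 73.1; it rises from 36.5.

C* ≈ 73.1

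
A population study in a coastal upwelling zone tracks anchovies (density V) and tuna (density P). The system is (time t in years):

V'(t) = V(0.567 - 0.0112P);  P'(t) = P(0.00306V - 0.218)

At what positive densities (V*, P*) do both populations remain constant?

Set dP/dt = 0 with P > 0: 0.00306V - 0.218 = 0, so V* = 0.218/0.00306 = 71.2.
Set dV/dt = 0 with V > 0: 0.567 - 0.0112P = 0, so P* = 0.567/0.0112 = 50.6.

V* ≈ 71.2, P* ≈ 50.6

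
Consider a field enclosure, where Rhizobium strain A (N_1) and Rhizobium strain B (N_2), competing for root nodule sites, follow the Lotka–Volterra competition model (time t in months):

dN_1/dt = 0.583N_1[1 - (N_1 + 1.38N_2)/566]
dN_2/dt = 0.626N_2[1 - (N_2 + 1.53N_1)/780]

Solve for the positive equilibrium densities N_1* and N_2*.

N_1* ≈ 459, N_2* ≈ 77.4

Setting both brackets to zero gives the nullclines N_1 + 1.38N_2 = 566 and 1.53N_1 + N_2 = 780.
Substituting N_2 = 780 - 1.53N_1 into the first: N_1(1 - 1.38·1.53) = 566 - 1.38·780.
So N_1* = -510/-1.11 = 459, and then N_2* = 780 - 1.53·459 = 77.4.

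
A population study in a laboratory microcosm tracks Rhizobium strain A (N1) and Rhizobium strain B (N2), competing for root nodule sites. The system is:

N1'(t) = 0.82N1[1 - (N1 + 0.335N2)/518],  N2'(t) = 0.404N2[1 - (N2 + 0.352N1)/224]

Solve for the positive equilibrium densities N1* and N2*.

Setting both brackets to zero gives the nullclines N1 + 0.335N2 = 518 and 0.352N1 + N2 = 224.
Substituting N2 = 224 - 0.352N1 into the first: N1(1 - 0.335·0.352) = 518 - 0.335·224.
So N1* = 443/0.882 = 502, and then N2* = 224 - 0.352·502 = 47.2.

N1* ≈ 502, N2* ≈ 47.2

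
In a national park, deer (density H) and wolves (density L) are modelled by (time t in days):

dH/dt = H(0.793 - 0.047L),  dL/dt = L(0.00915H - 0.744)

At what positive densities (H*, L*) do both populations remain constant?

H* ≈ 81.3, L* ≈ 16.9

Set dL/dt = 0 with L > 0: 0.00915H - 0.744 = 0, so H* = 0.744/0.00915 = 81.3.
Set dH/dt = 0 with H > 0: 0.793 - 0.047L = 0, so L* = 0.793/0.047 = 16.9.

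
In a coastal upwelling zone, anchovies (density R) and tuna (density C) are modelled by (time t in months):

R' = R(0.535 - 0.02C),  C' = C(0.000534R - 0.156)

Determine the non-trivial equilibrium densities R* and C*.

Set dC/dt = 0 with C > 0: 0.000534R - 0.156 = 0, so R* = 0.156/0.000534 = 292.
Set dR/dt = 0 with R > 0: 0.535 - 0.02C = 0, so C* = 0.535/0.02 = 26.8.

R* ≈ 292, C* ≈ 26.8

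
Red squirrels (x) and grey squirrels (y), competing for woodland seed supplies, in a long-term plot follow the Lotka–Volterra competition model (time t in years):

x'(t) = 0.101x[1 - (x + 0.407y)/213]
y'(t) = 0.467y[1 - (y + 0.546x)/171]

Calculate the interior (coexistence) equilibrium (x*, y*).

x* ≈ 184, y* ≈ 70.3

Setting both brackets to zero gives the nullclines x + 0.407y = 213 and 0.546x + y = 171.
Substituting y = 171 - 0.546x into the first: x(1 - 0.407·0.546) = 213 - 0.407·171.
So x* = 143/0.778 = 184, and then y* = 171 - 0.546·184 = 70.3.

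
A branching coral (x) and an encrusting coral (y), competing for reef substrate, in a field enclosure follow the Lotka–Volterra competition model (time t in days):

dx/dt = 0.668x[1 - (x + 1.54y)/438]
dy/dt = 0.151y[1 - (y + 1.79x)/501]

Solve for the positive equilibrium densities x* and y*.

Setting both brackets to zero gives the nullclines x + 1.54y = 438 and 1.79x + y = 501.
Substituting y = 501 - 1.79x into the first: x(1 - 1.54·1.79) = 438 - 1.54·501.
So x* = -334/-1.76 = 190, and then y* = 501 - 1.79·190 = 161.

x* ≈ 190, y* ≈ 161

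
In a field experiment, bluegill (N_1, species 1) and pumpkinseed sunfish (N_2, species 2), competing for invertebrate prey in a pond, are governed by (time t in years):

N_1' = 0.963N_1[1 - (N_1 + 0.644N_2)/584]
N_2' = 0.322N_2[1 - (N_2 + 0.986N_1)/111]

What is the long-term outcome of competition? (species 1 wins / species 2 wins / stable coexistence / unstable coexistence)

Compare the nullcline intercepts: K1/α12 = 584/0.644 = 907 > K2 = 111; K2/α21 = 111/0.986 = 113 < K1 = 584.
Since the inequalities point opposite ways, species 1 can invade but species 2 cannot.

species 1 excludes species 2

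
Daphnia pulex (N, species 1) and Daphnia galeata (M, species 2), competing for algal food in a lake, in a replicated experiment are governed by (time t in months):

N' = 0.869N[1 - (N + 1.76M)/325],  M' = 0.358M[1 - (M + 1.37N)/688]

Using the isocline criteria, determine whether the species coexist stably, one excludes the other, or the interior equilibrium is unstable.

species 2 excludes species 1

Compare the nullcline intercepts: K1/α12 = 325/1.76 = 185 < K2 = 688; K2/α21 = 688/1.37 = 502 > K1 = 325.
Since the inequalities point opposite ways, species 2 can invade but species 1 cannot.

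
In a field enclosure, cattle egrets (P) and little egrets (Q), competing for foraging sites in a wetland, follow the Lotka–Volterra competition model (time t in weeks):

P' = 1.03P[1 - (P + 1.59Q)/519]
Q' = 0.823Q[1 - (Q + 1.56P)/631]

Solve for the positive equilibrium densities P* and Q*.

P* ≈ 327, Q* ≈ 121

Setting both brackets to zero gives the nullclines P + 1.59Q = 519 and 1.56P + Q = 631.
Substituting Q = 631 - 1.56P into the first: P(1 - 1.59·1.56) = 519 - 1.59·631.
So P* = -484/-1.48 = 327, and then Q* = 631 - 1.56·327 = 121.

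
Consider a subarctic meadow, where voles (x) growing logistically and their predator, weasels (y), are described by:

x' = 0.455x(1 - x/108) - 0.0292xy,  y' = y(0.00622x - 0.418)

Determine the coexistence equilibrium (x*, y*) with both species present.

From dy/dt = 0 with y > 0: 0.00622x* = 0.418, so x* = 67.2.
Substitute into dx/dt = 0: 0.455(1 - 67.2/108) = 0.0292y*.
The bracket is 0.378, giving y* = 0.172/0.0292 = 5.89.

x* ≈ 67.2, y* ≈ 5.89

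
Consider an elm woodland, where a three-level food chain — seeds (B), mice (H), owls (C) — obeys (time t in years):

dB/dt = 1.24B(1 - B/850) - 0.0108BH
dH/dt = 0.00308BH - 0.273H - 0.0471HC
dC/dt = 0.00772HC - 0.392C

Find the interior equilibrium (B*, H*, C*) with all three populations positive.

From dC/dt = 0: 0.00772H* = 0.392, so H* = 50.8.
From dB/dt = 0: 1.24(1 - B*/850) = 0.0108·50.8, giving B* = 850·(1 - 0.442) = 474.
From dH/dt = 0: 0.00308·474 - 0.273 = 0.0471C*, so C* = 1.19/0.0471 = 25.2.

B* ≈ 474, H* ≈ 50.8, C* ≈ 25.2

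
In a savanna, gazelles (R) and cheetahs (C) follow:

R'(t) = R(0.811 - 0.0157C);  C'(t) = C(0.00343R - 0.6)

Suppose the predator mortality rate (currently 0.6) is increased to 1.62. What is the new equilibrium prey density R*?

At the interior fixed point, setting dC/dt = 0 with C > 0 fixes R* = (predator death rate)/(RC coefficient) — independent of the other coefficients.
With the change, R* = 1.62/0.00343 = 472; it rises from 175.

R* ≈ 472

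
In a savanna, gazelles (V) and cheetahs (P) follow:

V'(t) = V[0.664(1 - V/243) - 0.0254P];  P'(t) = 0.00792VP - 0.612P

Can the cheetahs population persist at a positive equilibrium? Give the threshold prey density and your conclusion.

Threshold V = 77.3; K > 77.3, so yes, the predator persists.

The predator equation gives dP/dt > 0 only when V > 0.612/0.00792 = 77.3.
Without the predator, V → K = 243. Since 243 > 77.3, the predator can invade and persist.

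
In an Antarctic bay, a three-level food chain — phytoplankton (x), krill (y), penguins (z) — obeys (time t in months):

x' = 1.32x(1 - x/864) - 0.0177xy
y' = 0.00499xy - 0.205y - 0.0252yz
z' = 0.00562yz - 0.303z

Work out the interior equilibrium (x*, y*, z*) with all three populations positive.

From dz/dt = 0: 0.00562y* = 0.303, so y* = 53.9.
From dx/dt = 0: 1.32(1 - x*/864) = 0.0177·53.9, giving x* = 864·(1 - 0.723) = 239.
From dy/dt = 0: 0.00499·239 - 0.205 = 0.0252z*, so z* = 0.989/0.0252 = 39.3.

x* ≈ 239, y* ≈ 53.9, z* ≈ 39.3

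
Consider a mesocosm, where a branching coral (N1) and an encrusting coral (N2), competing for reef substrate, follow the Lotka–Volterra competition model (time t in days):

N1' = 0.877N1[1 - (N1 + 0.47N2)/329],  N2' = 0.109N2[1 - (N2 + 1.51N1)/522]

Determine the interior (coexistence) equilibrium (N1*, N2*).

Setting both brackets to zero gives the nullclines N1 + 0.47N2 = 329 and 1.51N1 + N2 = 522.
Substituting N2 = 522 - 1.51N1 into the first: N1(1 - 0.47·1.51) = 329 - 0.47·522.
So N1* = 83.7/0.29 = 288, and then N2* = 522 - 1.51·288 = 86.8.

N1* ≈ 288, N2* ≈ 86.8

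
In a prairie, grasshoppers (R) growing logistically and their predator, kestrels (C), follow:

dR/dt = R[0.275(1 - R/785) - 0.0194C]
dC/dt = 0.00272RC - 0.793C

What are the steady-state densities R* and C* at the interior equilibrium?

From dC/dt = 0 with C > 0: 0.00272R* = 0.793, so R* = 292.
Substitute into dR/dt = 0: 0.275(1 - 292/785) = 0.0194C*.
The bracket is 0.629, giving C* = 0.173/0.0194 = 8.91.

R* ≈ 292, C* ≈ 8.91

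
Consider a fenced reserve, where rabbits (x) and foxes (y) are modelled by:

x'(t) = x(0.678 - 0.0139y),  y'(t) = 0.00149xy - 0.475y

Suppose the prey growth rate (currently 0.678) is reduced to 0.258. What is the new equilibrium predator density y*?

y* ≈ 18.6

At the interior fixed point, setting dx/dt = 0 with x > 0 fixes y* = (prey growth rate)/(xy coefficient) — independent of the other coefficients.
With the change, y* = 0.258/0.0139 = 18.6; it falls from 48.8.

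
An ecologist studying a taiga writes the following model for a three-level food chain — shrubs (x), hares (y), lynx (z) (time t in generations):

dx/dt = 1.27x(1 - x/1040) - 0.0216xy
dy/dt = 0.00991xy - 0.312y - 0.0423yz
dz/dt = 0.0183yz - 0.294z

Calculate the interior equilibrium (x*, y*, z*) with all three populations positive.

From dz/dt = 0: 0.0183y* = 0.294, so y* = 16.1.
From dx/dt = 0: 1.27(1 - x*/1040) = 0.0216·16.1, giving x* = 1040·(1 - 0.273) = 756.
From dy/dt = 0: 0.00991·756 - 0.312 = 0.0423z*, so z* = 7.18/0.0423 = 170.

x* ≈ 756, y* ≈ 16.1, z* ≈ 170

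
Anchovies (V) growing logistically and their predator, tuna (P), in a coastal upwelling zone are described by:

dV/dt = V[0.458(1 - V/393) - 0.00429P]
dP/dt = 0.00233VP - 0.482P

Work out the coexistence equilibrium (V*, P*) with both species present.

From dP/dt = 0 with P > 0: 0.00233V* = 0.482, so V* = 207.
Substitute into dV/dt = 0: 0.458(1 - 207/393) = 0.00429P*.
The bracket is 0.474, giving P* = 0.217/0.00429 = 50.6.

V* ≈ 207, P* ≈ 50.6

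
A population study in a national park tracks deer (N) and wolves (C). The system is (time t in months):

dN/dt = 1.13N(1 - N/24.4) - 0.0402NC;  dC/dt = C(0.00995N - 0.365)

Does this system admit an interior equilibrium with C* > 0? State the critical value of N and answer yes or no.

Threshold N = 36.7; K < 36.7, so no, the predator goes extinct.

The predator equation gives dC/dt > 0 only when N > 0.365/0.00995 = 36.7.
Without the predator, N → K = 24.4. Since 24.4 < 36.7, the predator cannot invade.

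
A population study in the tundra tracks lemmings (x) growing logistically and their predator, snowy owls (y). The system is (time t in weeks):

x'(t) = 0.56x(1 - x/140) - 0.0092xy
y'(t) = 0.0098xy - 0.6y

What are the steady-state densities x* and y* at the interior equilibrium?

x* ≈ 61.2, y* ≈ 34.3

From dy/dt = 0 with y > 0: 0.0098x* = 0.6, so x* = 61.2.
Substitute into dx/dt = 0: 0.56(1 - 61.2/140) = 0.0092y*.
The bracket is 0.563, giving y* = 0.315/0.0092 = 34.3.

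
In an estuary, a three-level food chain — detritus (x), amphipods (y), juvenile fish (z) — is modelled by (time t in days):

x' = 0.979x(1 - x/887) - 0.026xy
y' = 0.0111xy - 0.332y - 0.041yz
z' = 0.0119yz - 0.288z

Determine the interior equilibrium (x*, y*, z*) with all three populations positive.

From dz/dt = 0: 0.0119y* = 0.288, so y* = 24.2.
From dx/dt = 0: 0.979(1 - x*/887) = 0.026·24.2, giving x* = 887·(1 - 0.643) = 317.
From dy/dt = 0: 0.0111·317 - 0.332 = 0.041z*, so z* = 3.19/0.041 = 77.7.

x* ≈ 317, y* ≈ 24.2, z* ≈ 77.7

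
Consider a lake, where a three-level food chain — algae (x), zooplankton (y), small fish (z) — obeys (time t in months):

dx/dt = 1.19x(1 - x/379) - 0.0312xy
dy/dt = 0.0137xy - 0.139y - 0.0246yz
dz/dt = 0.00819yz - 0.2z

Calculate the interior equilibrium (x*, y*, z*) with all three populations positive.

From dz/dt = 0: 0.00819y* = 0.2, so y* = 24.4.
From dx/dt = 0: 1.19(1 - x*/379) = 0.0312·24.4, giving x* = 379·(1 - 0.64) = 136.
From dy/dt = 0: 0.0137·136 - 0.139 = 0.0246z*, so z* = 1.73/0.0246 = 70.3.

x* ≈ 136, y* ≈ 24.4, z* ≈ 70.3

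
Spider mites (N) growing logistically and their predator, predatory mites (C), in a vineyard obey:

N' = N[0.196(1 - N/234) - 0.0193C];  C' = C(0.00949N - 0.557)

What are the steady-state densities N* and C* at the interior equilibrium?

N* ≈ 58.7, C* ≈ 7.61

From dC/dt = 0 with C > 0: 0.00949N* = 0.557, so N* = 58.7.
Substitute into dN/dt = 0: 0.196(1 - 58.7/234) = 0.0193C*.
The bracket is 0.749, giving C* = 0.147/0.0193 = 7.61.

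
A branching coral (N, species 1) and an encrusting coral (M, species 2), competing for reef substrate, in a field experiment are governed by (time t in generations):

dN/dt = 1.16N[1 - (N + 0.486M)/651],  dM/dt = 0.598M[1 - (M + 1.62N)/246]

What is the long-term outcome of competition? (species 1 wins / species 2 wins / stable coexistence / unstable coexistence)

species 1 excludes species 2

Compare the nullcline intercepts: K1/α12 = 651/0.486 = 1340 > K2 = 246; K2/α21 = 246/1.62 = 152 < K1 = 651.
Since the inequalities point opposite ways, species 1 can invade but species 2 cannot.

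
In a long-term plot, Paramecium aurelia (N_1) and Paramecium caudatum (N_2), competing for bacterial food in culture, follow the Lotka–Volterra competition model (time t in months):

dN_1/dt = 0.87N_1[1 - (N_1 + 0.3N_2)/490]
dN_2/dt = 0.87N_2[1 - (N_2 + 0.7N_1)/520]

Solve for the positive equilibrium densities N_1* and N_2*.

N_1* ≈ 423, N_2* ≈ 224

Setting both brackets to zero gives the nullclines N_1 + 0.3N_2 = 490 and 0.7N_1 + N_2 = 520.
Substituting N_2 = 520 - 0.7N_1 into the first: N_1(1 - 0.3·0.7) = 490 - 0.3·520.
So N_1* = 334/0.79 = 423, and then N_2* = 520 - 0.7·423 = 224.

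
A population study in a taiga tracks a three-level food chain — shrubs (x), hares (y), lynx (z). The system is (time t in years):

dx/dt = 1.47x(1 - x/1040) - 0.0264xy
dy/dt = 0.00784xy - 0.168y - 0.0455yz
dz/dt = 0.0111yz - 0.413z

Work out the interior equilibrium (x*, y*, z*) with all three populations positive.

x* ≈ 345, y* ≈ 37.2, z* ≈ 55.8

From dz/dt = 0: 0.0111y* = 0.413, so y* = 37.2.
From dx/dt = 0: 1.47(1 - x*/1040) = 0.0264·37.2, giving x* = 1040·(1 - 0.668) = 345.
From dy/dt = 0: 0.00784·345 - 0.168 = 0.0455z*, so z* = 2.54/0.0455 = 55.8.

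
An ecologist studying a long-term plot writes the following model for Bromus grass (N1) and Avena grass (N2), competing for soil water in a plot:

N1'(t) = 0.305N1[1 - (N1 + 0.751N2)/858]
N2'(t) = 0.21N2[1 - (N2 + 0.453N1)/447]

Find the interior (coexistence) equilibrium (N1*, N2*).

N1* ≈ 792, N2* ≈ 88.4

Setting both brackets to zero gives the nullclines N1 + 0.751N2 = 858 and 0.453N1 + N2 = 447.
Substituting N2 = 447 - 0.453N1 into the first: N1(1 - 0.751·0.453) = 858 - 0.751·447.
So N1* = 522/0.66 = 792, and then N2* = 447 - 0.453·792 = 88.4.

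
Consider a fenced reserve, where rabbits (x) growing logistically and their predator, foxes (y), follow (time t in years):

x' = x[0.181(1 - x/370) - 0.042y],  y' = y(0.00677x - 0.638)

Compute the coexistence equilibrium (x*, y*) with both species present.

x* ≈ 94.2, y* ≈ 3.21

From dy/dt = 0 with y > 0: 0.00677x* = 0.638, so x* = 94.2.
Substitute into dx/dt = 0: 0.181(1 - 94.2/370) = 0.042y*.
The bracket is 0.745, giving y* = 0.135/0.042 = 3.21.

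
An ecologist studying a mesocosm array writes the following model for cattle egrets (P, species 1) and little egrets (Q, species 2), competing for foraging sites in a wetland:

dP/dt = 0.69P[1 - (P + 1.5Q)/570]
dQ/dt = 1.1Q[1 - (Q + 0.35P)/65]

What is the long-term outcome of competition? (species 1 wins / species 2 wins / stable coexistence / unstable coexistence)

species 1 excludes species 2

Compare the nullcline intercepts: K1/α12 = 570/1.5 = 380 > K2 = 65; K2/α21 = 65/0.35 = 186 < K1 = 570.
Since the inequalities point opposite ways, species 1 can invade but species 2 cannot.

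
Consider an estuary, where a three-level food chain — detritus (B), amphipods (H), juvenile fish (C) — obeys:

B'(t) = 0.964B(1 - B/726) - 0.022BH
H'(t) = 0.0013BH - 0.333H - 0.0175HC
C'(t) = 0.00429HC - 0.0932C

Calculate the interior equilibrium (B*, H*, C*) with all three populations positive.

B* ≈ 366, H* ≈ 21.7, C* ≈ 8.16

From dC/dt = 0: 0.00429H* = 0.0932, so H* = 21.7.
From dB/dt = 0: 0.964(1 - B*/726) = 0.022·21.7, giving B* = 726·(1 - 0.496) = 366.
From dH/dt = 0: 0.0013·366 - 0.333 = 0.0175C*, so C* = 0.143/0.0175 = 8.16.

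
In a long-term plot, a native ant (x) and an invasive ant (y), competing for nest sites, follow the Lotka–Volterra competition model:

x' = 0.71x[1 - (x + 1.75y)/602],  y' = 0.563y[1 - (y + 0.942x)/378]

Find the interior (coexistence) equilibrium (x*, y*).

Setting both brackets to zero gives the nullclines x + 1.75y = 602 and 0.942x + y = 378.
Substituting y = 378 - 0.942x into the first: x(1 - 1.75·0.942) = 602 - 1.75·378.
So x* = -59.5/-0.648 = 91.8, and then y* = 378 - 0.942·91.8 = 292.

x* ≈ 91.8, y* ≈ 292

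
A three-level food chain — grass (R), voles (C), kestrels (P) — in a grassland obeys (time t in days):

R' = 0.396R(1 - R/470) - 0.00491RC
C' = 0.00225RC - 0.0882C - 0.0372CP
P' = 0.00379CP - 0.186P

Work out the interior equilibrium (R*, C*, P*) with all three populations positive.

R* ≈ 184, C* ≈ 49.1, P* ≈ 8.76

From dP/dt = 0: 0.00379C* = 0.186, so C* = 49.1.
From dR/dt = 0: 0.396(1 - R*/470) = 0.00491·49.1, giving R* = 470·(1 - 0.608) = 184.
From dC/dt = 0: 0.00225·184 - 0.0882 = 0.0372P*, so P* = 0.326/0.0372 = 8.76.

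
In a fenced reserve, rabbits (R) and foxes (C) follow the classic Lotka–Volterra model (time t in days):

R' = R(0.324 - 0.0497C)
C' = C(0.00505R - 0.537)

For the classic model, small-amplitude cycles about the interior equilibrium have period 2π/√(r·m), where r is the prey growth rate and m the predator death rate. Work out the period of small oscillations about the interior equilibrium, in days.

T ≈ 15.1 days

Here r = 0.324 and m = 0.537, so r·m = 0.174.
ω = √0.174 = 0.417 per day, hence T = 2π/ω ≈ 15.1 days.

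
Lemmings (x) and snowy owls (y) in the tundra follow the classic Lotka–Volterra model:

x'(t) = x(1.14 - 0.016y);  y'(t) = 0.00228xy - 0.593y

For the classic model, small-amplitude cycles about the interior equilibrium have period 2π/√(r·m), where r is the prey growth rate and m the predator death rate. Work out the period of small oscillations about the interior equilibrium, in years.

Here r = 1.14 and m = 0.593, so r·m = 0.676.
ω = √0.676 = 0.822 per year, hence T = 2π/ω ≈ 7.64 years.

T ≈ 7.64 years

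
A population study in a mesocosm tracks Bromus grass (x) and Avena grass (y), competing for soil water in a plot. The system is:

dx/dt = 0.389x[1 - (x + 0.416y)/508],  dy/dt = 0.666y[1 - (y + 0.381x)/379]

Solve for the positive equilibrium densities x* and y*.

Setting both brackets to zero gives the nullclines x + 0.416y = 508 and 0.381x + y = 379.
Substituting y = 379 - 0.381x into the first: x(1 - 0.416·0.381) = 508 - 0.416·379.
So x* = 350/0.842 = 416, and then y* = 379 - 0.381·416 = 220.

x* ≈ 416, y* ≈ 220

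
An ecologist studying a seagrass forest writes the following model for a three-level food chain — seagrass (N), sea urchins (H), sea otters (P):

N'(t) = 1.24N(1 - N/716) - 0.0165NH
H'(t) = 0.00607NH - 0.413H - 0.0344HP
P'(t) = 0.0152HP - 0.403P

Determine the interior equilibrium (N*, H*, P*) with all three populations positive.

From dP/dt = 0: 0.0152H* = 0.403, so H* = 26.5.
From dN/dt = 0: 1.24(1 - N*/716) = 0.0165·26.5, giving N* = 716·(1 - 0.353) = 463.
From dH/dt = 0: 0.00607·463 - 0.413 = 0.0344P*, so P* = 2.4/0.0344 = 69.8.

N* ≈ 463, H* ≈ 26.5, P* ≈ 69.8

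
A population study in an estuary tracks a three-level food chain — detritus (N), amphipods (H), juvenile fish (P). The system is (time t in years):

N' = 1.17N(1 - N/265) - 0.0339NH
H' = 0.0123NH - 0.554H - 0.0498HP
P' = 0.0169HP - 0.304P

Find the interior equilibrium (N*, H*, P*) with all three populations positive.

N* ≈ 127, H* ≈ 18, P* ≈ 20.2

From dP/dt = 0: 0.0169H* = 0.304, so H* = 18.
From dN/dt = 0: 1.17(1 - N*/265) = 0.0339·18, giving N* = 265·(1 - 0.521) = 127.
From dH/dt = 0: 0.0123·127 - 0.554 = 0.0498P*, so P* = 1.01/0.0498 = 20.2.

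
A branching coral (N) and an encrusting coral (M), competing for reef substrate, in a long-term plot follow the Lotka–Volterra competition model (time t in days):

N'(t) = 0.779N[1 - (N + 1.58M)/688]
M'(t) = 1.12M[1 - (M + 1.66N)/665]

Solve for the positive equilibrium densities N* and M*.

Setting both brackets to zero gives the nullclines N + 1.58M = 688 and 1.66N + M = 665.
Substituting M = 665 - 1.66N into the first: N(1 - 1.58·1.66) = 688 - 1.58·665.
So N* = -363/-1.62 = 224, and then M* = 665 - 1.66·224 = 294.

N* ≈ 224, M* ≈ 294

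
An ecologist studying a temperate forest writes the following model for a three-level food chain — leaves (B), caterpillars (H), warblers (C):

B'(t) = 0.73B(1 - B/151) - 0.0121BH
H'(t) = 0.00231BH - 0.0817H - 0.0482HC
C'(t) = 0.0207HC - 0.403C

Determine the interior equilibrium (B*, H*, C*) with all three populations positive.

From dC/dt = 0: 0.0207H* = 0.403, so H* = 19.5.
From dB/dt = 0: 0.73(1 - B*/151) = 0.0121·19.5, giving B* = 151·(1 - 0.323) = 102.
From dH/dt = 0: 0.00231·102 - 0.0817 = 0.0482C*, so C* = 0.155/0.0482 = 3.21.

B* ≈ 102, H* ≈ 19.5, C* ≈ 3.21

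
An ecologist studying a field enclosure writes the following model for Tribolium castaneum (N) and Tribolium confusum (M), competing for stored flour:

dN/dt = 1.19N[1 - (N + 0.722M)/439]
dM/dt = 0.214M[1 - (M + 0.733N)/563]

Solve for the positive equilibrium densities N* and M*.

N* ≈ 69.1, M* ≈ 512

Setting both brackets to zero gives the nullclines N + 0.722M = 439 and 0.733N + M = 563.
Substituting M = 563 - 0.733N into the first: N(1 - 0.722·0.733) = 439 - 0.722·563.
So N* = 32.5/0.471 = 69.1, and then M* = 563 - 0.733·69.1 = 512.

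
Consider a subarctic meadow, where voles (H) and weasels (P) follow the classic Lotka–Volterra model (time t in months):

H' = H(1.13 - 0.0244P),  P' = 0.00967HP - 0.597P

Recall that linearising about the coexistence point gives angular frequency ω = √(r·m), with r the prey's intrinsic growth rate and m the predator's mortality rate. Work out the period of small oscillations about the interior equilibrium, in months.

T ≈ 7.65 months

Here r = 1.13 and m = 0.597, so r·m = 0.675.
ω = √0.675 = 0.821 per month, hence T = 2π/ω ≈ 7.65 months.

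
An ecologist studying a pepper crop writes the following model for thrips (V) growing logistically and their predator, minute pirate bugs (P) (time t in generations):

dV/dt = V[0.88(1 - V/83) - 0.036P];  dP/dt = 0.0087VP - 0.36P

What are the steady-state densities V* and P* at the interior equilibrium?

From dP/dt = 0 with P > 0: 0.0087V* = 0.36, so V* = 41.4.
Substitute into dV/dt = 0: 0.88(1 - 41.4/83) = 0.036P*.
The bracket is 0.501, giving P* = 0.441/0.036 = 12.3.

V* ≈ 41.4, P* ≈ 12.3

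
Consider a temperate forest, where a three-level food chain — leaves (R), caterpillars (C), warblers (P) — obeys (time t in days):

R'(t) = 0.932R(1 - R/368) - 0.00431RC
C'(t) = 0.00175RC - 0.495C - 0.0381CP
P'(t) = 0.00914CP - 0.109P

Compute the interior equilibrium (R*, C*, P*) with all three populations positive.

R* ≈ 348, C* ≈ 11.9, P* ≈ 2.98

From dP/dt = 0: 0.00914C* = 0.109, so C* = 11.9.
From dR/dt = 0: 0.932(1 - R*/368) = 0.00431·11.9, giving R* = 368·(1 - 0.0551) = 348.
From dC/dt = 0: 0.00175·348 - 0.495 = 0.0381P*, so P* = 0.113/0.0381 = 2.98.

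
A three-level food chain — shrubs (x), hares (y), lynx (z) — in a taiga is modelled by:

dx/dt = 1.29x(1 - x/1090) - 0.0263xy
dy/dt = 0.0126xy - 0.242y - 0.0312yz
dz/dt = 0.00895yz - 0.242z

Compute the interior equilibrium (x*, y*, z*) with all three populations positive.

x* ≈ 489, y* ≈ 27, z* ≈ 190

From dz/dt = 0: 0.00895y* = 0.242, so y* = 27.
From dx/dt = 0: 1.29(1 - x*/1090) = 0.0263·27, giving x* = 1090·(1 - 0.551) = 489.
From dy/dt = 0: 0.0126·489 - 0.242 = 0.0312z*, so z* = 5.92/0.0312 = 190.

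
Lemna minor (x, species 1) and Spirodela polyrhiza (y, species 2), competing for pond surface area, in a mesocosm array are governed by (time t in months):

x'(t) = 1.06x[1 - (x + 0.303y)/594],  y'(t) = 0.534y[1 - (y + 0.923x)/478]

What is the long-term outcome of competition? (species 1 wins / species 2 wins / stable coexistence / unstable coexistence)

Compare the nullcline intercepts: K1/α12 = 594/0.303 = 1960 > K2 = 478; K2/α21 = 478/0.923 = 518 < K1 = 594.
Since the inequalities point opposite ways, species 1 can invade but species 2 cannot.

species 1 excludes species 2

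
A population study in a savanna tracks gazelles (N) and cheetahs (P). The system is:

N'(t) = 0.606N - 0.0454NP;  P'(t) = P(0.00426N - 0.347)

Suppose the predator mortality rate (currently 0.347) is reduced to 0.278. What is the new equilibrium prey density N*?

N* ≈ 65.3

At the interior fixed point, setting dP/dt = 0 with P > 0 fixes N* = (predator death rate)/(NP coefficient) — independent of the other coefficients.
With the change, N* = 0.278/0.00426 = 65.3; it falls from 81.5.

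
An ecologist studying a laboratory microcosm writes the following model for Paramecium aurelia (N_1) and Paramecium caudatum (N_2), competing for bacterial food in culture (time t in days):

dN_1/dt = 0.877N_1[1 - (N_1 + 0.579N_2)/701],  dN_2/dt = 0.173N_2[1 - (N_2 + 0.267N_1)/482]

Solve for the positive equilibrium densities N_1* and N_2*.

N_1* ≈ 499, N_2* ≈ 349

Setting both brackets to zero gives the nullclines N_1 + 0.579N_2 = 701 and 0.267N_1 + N_2 = 482.
Substituting N_2 = 482 - 0.267N_1 into the first: N_1(1 - 0.579·0.267) = 701 - 0.579·482.
So N_1* = 422/0.845 = 499, and then N_2* = 482 - 0.267·499 = 349.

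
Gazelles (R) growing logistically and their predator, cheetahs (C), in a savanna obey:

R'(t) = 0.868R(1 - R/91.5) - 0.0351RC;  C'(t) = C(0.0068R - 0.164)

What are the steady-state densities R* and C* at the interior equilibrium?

R* ≈ 24.1, C* ≈ 18.2

From dC/dt = 0 with C > 0: 0.0068R* = 0.164, so R* = 24.1.
Substitute into dR/dt = 0: 0.868(1 - 24.1/91.5) = 0.0351C*.
The bracket is 0.736, giving C* = 0.639/0.0351 = 18.2.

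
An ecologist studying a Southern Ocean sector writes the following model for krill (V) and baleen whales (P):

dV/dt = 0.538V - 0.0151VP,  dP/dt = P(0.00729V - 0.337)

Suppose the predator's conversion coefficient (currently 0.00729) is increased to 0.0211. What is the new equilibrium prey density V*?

At the interior fixed point, setting dP/dt = 0 with P > 0 fixes V* = (predator death rate)/(VP coefficient) — independent of the other coefficients.
With the change, V* = 0.337/0.0211 = 16; it falls from 46.2.

V* ≈ 16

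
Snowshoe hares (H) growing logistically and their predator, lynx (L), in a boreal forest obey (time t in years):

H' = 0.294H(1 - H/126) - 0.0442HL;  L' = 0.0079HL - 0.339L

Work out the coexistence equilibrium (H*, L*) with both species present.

From dL/dt = 0 with L > 0: 0.0079H* = 0.339, so H* = 42.9.
Substitute into dH/dt = 0: 0.294(1 - 42.9/126) = 0.0442L*.
The bracket is 0.659, giving L* = 0.194/0.0442 = 4.39.

H* ≈ 42.9, L* ≈ 4.39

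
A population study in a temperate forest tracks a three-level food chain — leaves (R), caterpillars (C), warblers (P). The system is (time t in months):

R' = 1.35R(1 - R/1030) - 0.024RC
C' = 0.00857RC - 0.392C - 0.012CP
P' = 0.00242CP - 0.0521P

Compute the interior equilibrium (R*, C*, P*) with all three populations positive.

R* ≈ 636, C* ≈ 21.5, P* ≈ 421

From dP/dt = 0: 0.00242C* = 0.0521, so C* = 21.5.
From dR/dt = 0: 1.35(1 - R*/1030) = 0.024·21.5, giving R* = 1030·(1 - 0.383) = 636.
From dC/dt = 0: 0.00857·636 - 0.392 = 0.012P*, so P* = 5.06/0.012 = 421.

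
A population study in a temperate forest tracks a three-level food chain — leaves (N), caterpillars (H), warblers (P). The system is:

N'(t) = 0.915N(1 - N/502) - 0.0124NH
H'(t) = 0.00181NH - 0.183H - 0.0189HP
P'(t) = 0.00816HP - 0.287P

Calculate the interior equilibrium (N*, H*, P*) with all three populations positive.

From dP/dt = 0: 0.00816H* = 0.287, so H* = 35.2.
From dN/dt = 0: 0.915(1 - N*/502) = 0.0124·35.2, giving N* = 502·(1 - 0.477) = 263.
From dH/dt = 0: 0.00181·263 - 0.183 = 0.0189P*, so P* = 0.293/0.0189 = 15.5.

N* ≈ 263, H* ≈ 35.2, P* ≈ 15.5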